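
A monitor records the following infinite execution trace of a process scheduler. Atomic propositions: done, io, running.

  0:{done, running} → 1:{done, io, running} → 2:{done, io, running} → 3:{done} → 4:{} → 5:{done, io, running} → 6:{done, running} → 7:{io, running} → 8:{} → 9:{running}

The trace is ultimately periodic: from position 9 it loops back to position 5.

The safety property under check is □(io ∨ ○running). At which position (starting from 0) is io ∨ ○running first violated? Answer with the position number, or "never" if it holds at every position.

Check io ∨ ○running at each position in order: 0 ✓, 1 ✓, 2 ✓.
At position 3 the labels are {done} and the next position 4 has {}, so io ∨ ○running is false there. This is the first violation.

3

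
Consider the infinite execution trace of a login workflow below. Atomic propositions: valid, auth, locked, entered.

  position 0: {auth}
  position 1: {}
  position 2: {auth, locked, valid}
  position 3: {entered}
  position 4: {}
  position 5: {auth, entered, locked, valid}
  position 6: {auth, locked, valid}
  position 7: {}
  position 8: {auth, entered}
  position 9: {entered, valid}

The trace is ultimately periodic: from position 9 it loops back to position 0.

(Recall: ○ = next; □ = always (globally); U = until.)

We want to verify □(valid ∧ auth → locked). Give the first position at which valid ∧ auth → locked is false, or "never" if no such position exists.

never

valid ∧ auth → locked holds at every position 0..9, and those are all the positions the trace ever visits, so the invariant □(valid ∧ auth → locked) is never violated.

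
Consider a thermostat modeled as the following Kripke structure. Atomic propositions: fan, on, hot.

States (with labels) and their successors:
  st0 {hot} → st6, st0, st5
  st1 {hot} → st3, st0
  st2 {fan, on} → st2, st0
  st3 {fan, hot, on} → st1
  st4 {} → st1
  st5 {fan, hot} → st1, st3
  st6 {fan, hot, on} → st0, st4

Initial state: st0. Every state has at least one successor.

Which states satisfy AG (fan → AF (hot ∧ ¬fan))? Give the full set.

{st0, st1, st3, st4, st5, st6}

States satisfying fan → AF (hot ∧ ¬fan): {st0, st1, st3, st4, st5, st6}.
States satisfying AG (fan → AF (hot ∧ ¬fan)): {st0, st1, st3, st4, st5, st6}.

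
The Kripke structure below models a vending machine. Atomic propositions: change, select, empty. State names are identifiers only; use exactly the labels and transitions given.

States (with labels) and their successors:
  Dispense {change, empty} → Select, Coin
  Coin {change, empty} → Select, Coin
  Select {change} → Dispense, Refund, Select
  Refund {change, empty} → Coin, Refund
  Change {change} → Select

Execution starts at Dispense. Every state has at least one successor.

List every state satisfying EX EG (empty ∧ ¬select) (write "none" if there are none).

{Dispense, Coin, Select, Refund}

States satisfying EG (empty ∧ ¬select): {Dispense, Coin, Refund}.
States satisfying EX EG (empty ∧ ¬select): {Dispense, Coin, Select, Refund}.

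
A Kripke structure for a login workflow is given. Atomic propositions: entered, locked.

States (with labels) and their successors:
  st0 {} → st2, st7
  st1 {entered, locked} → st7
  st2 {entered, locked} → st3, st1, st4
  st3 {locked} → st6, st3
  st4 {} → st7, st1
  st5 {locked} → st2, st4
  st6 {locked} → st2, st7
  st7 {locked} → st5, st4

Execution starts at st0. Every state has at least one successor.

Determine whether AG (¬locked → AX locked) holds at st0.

Satisfied

States satisfying ¬locked → AX locked: {st0, st1, st2, st3, st4, st5, st6, st7}.
States satisfying AG (¬locked → AX locked): {st0, st1, st2, st3, st4, st5, st6, st7}.
Every state reachable from st0 satisfies ¬locked → AX locked.
st0 ∈ Sat(AG (¬locked → AX locked)).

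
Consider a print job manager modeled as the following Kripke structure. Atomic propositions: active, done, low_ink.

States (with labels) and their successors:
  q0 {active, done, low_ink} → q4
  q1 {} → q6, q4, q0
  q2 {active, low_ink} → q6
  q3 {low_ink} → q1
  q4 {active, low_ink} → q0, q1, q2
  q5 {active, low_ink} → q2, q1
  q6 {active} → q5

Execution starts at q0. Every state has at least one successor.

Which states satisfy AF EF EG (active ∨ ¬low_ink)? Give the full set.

{q0, q1, q2, q3, q4, q5, q6}

States satisfying EF EG (active ∨ ¬low_ink): {q0, q1, q2, q3, q4, q5, q6}.
States satisfying AF EF EG (active ∨ ¬low_ink): {q0, q1, q2, q3, q4, q5, q6}.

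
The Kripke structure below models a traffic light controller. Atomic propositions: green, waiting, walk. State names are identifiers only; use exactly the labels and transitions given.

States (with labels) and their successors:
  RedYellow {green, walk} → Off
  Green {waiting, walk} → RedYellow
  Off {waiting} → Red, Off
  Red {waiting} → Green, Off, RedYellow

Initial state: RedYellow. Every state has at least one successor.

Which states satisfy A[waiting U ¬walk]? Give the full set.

States satisfying waiting: {Green, Off, Red}.
States satisfying ¬walk: {Off, Red}.
States satisfying A[waiting U ¬walk]: {Off, Red}.

{Off, Red}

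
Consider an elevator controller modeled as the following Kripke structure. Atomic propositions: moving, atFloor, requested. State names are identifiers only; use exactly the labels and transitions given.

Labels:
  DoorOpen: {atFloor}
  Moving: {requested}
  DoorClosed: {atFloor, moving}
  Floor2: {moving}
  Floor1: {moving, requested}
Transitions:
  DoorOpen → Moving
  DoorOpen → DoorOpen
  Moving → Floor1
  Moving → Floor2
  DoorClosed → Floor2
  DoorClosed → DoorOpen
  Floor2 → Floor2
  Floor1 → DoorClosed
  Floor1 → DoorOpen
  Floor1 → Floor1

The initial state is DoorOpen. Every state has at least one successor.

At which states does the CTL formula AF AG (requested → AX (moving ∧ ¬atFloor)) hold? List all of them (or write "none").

States satisfying AG (requested → AX (moving ∧ ¬atFloor)): {Floor2}.
States satisfying AF AG (requested → AX (moving ∧ ¬atFloor)): {Floor2}.

{Floor2}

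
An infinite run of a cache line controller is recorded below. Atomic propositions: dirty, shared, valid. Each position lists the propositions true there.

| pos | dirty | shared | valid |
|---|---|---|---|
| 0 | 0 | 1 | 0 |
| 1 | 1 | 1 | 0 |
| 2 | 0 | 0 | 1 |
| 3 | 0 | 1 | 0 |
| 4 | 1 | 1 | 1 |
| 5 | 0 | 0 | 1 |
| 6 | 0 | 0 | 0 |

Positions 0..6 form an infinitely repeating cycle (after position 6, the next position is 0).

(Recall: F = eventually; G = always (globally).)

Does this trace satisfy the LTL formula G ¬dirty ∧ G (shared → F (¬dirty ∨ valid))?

¬dirty must hold at every position from 0 onward. It fails at position 1, so G ¬dirty is false.
shared → F (¬dirty ∨ valid) holds at every position 0..6, and those are all positions ever visited, so G (shared → F (¬dirty ∨ valid)) holds.
Positions where shared holds: 0, 1, 3, 4.
Check F (¬dirty ∨ valid) at each: 0→ok, 1→ok, 3→ok, 4→ok.
At position 0: G ¬dirty is false; G (shared → F (¬dirty ∨ valid)) is true; so G ¬dirty ∧ G (shared → F (¬dirty ∨ valid)) is false.

Does not hold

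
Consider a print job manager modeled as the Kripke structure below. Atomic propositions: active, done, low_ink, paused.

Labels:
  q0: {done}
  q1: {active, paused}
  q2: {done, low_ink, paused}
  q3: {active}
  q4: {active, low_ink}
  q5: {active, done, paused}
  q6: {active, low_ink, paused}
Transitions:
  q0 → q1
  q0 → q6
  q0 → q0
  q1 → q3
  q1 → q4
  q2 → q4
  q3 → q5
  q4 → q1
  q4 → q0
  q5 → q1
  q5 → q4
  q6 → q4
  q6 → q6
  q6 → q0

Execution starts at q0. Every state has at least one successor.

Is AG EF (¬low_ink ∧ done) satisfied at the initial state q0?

States satisfying EF (¬low_ink ∧ done): {q0, q1, q2, q3, q4, q5, q6}.
States satisfying AG EF (¬low_ink ∧ done): {q0, q1, q2, q3, q4, q5, q6}.
Every state reachable from q0 satisfies EF (¬low_ink ∧ done).
q0 ∈ Sat(AG EF (¬low_ink ∧ done)).

Holds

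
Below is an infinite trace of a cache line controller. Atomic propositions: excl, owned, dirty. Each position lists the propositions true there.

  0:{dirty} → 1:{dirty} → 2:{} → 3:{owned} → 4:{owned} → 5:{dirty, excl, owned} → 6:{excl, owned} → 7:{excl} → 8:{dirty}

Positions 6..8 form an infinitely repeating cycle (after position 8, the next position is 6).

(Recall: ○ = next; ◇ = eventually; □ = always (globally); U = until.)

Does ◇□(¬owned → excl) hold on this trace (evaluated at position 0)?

No

□(¬owned → excl) is false at every position 0..8, so it never becomes true and ◇□(¬owned → excl) fails.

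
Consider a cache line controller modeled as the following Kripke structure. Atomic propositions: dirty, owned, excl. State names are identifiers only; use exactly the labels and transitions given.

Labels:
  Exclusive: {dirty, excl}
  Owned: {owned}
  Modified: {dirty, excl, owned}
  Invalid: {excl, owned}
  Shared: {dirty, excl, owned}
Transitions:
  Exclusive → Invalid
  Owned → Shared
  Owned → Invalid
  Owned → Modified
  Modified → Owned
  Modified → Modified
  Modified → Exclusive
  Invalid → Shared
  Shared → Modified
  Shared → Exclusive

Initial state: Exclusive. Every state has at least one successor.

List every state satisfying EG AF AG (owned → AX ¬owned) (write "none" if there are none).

States satisfying AF AG (owned → AX ¬owned): ∅.
States satisfying EG AF AG (owned → AX ¬owned): ∅.

none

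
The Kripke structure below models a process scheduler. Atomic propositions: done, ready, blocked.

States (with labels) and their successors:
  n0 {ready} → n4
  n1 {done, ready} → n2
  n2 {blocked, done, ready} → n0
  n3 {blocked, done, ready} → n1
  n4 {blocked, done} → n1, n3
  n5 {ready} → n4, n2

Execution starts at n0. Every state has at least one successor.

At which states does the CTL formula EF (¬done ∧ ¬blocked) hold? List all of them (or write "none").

{n0, n1, n2, n3, n4, n5}

States satisfying ¬done ∧ ¬blocked: {n0, n5}.
States satisfying EF (¬done ∧ ¬blocked): {n0, n1, n2, n3, n4, n5}.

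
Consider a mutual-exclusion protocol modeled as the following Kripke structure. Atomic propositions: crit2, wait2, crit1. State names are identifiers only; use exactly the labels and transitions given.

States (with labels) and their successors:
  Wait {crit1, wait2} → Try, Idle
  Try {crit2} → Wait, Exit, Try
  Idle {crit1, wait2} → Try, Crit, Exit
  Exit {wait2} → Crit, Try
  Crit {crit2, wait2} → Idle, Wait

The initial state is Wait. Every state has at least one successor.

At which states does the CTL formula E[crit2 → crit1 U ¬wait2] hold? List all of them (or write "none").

States satisfying crit2 → crit1: {Wait, Idle, Exit}.
States satisfying ¬wait2: {Try}.
States satisfying E[crit2 → crit1 U ¬wait2]: {Wait, Try, Idle, Exit}.

{Wait, Try, Idle, Exit}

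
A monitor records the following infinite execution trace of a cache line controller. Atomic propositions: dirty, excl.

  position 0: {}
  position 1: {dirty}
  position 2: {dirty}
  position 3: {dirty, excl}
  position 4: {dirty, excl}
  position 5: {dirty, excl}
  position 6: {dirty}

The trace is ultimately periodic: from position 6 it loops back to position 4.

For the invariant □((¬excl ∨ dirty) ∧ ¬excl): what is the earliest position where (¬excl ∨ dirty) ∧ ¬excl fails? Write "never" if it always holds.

3

Check (¬excl ∨ dirty) ∧ ¬excl at each position in order: 0 ✓, 1 ✓, 2 ✓.
At position 3 the labels are {dirty, excl}, so (¬excl ∨ dirty) ∧ ¬excl is false there. This is the first violation.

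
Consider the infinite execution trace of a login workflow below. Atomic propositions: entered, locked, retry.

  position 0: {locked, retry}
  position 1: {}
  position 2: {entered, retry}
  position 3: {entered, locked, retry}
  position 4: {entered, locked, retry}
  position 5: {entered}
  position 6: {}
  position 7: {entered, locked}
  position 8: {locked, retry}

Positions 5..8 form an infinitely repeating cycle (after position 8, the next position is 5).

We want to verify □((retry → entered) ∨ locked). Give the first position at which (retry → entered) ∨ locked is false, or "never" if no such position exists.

(retry → entered) ∨ locked holds at every position 0..8, and those are all the positions the trace ever visits, so the invariant □((retry → entered) ∨ locked) is never violated.

never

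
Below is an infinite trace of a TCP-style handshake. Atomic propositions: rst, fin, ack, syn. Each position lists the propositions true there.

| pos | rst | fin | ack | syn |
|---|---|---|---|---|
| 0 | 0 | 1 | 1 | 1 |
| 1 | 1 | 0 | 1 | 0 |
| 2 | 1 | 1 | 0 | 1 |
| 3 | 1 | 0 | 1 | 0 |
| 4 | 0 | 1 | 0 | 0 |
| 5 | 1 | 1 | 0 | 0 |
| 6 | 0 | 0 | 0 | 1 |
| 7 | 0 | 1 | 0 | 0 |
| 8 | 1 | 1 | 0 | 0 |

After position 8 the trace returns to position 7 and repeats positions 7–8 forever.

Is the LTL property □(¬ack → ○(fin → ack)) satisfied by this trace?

Violated

¬ack → ○(fin → ack) must hold at every position from 0 onward. It fails at position 4, so □(¬ack → ○(fin → ack)) is false.
Positions where ¬ack holds: 2, 4, 5, 6, 7, 8.
Check ○(fin → ack) at each: 2→ok, 4→fails, 5→ok, 6→fails, 7→fails, 8→fails.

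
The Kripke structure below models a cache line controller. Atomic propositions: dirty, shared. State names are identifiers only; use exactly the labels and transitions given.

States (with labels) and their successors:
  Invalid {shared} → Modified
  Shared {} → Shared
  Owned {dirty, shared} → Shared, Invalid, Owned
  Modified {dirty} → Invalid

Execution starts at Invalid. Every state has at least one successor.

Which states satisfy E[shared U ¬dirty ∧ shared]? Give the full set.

{Invalid, Owned}

States satisfying shared: {Invalid, Owned}.
States satisfying ¬dirty ∧ shared: {Invalid}.
States satisfying E[shared U ¬dirty ∧ shared]: {Invalid, Owned}.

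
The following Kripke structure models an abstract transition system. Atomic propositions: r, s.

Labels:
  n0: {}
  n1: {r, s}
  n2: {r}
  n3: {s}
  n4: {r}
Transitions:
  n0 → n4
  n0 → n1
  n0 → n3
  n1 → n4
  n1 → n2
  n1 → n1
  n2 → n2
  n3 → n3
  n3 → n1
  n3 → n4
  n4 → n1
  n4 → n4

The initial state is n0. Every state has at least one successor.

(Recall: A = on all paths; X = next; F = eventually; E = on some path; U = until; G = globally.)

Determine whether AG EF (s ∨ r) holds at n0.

States satisfying EF (s ∨ r): {n0, n1, n2, n3, n4}.
States satisfying AG EF (s ∨ r): {n0, n1, n2, n3, n4}.
Every state reachable from n0 satisfies EF (s ∨ r).
n0 ∈ Sat(AG EF (s ∨ r)).

Yes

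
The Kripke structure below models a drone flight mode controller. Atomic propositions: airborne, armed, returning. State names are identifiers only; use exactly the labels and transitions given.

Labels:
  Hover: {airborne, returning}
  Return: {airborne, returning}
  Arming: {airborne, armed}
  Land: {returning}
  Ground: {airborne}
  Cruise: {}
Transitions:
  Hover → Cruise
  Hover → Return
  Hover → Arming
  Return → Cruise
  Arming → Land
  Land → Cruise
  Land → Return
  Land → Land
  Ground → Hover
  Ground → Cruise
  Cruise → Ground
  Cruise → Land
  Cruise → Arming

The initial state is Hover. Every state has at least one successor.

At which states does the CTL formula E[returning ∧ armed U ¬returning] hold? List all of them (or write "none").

{Arming, Ground, Cruise}

States satisfying returning ∧ armed: ∅.
States satisfying ¬returning: {Arming, Ground, Cruise}.
States satisfying E[returning ∧ armed U ¬returning]: {Arming, Ground, Cruise}.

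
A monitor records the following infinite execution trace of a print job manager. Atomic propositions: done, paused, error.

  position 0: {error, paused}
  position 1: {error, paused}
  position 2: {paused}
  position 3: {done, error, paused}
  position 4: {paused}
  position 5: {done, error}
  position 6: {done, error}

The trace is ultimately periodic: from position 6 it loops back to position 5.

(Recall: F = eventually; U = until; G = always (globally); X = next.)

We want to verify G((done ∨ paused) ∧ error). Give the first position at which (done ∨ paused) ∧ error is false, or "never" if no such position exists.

Check (done ∨ paused) ∧ error at each position in order: 0 ✓, 1 ✓.
At position 2 the labels are {paused}, so (done ∨ paused) ∧ error is false there. This is the first violation.

2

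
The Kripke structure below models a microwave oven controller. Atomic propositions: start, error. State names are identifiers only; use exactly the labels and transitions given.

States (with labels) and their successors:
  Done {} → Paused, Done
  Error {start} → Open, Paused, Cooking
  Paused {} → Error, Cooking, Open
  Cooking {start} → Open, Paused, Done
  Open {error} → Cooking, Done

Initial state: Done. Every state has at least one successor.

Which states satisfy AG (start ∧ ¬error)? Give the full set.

none

States satisfying start ∧ ¬error: {Error, Cooking}.
States satisfying AG (start ∧ ¬error): ∅.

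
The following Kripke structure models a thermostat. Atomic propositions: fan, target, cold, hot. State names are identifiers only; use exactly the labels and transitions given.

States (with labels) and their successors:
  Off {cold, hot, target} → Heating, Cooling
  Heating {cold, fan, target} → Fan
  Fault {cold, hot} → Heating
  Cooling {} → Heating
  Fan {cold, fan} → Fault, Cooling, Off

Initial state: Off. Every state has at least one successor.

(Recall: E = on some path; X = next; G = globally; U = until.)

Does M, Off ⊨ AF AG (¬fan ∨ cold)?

Satisfied

States satisfying AG (¬fan ∨ cold): {Off, Heating, Fault, Cooling, Fan}.
States satisfying AF AG (¬fan ∨ cold): {Off, Heating, Fault, Cooling, Fan}.
Off ∈ Sat(AF AG (¬fan ∨ cold)).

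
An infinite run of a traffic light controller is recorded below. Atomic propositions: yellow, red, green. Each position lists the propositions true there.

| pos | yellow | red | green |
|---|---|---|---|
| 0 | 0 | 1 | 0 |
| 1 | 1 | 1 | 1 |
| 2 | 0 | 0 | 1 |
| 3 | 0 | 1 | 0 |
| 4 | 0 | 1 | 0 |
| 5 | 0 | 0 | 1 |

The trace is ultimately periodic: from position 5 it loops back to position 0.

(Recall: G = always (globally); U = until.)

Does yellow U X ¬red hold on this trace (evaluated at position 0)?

No

Walking from position 0: at position 0, X ¬red has not yet held and yellow fails, so yellow U X ¬red is false.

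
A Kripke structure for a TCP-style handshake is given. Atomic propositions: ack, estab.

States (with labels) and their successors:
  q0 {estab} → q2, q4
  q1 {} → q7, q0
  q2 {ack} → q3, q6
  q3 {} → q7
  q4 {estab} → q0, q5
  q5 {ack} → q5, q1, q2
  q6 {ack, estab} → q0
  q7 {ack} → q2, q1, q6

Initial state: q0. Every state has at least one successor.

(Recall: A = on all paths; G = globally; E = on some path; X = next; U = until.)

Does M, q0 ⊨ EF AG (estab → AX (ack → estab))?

States satisfying AG (estab → AX (ack → estab)): ∅.
States satisfying EF AG (estab → AX (ack → estab)): ∅.
No suitable path/successor from q0 witnesses the formula.
q0 ∉ Sat(EF AG (estab → AX (ack → estab))).

Violated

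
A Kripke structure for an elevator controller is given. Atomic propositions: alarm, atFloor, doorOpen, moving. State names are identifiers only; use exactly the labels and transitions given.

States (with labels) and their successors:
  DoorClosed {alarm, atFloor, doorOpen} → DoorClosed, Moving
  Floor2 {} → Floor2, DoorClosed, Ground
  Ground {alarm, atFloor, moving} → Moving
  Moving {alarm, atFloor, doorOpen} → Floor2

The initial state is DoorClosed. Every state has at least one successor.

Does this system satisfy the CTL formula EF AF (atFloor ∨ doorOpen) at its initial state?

Yes

States satisfying AF (atFloor ∨ doorOpen): {DoorClosed, Ground, Moving}.
States satisfying EF AF (atFloor ∨ doorOpen): {DoorClosed, Floor2, Ground, Moving}.
Some path from DoorClosed reaches a state where AF (atFloor ∨ doorOpen) holds.
DoorClosed ∈ Sat(EF AF (atFloor ∨ doorOpen)).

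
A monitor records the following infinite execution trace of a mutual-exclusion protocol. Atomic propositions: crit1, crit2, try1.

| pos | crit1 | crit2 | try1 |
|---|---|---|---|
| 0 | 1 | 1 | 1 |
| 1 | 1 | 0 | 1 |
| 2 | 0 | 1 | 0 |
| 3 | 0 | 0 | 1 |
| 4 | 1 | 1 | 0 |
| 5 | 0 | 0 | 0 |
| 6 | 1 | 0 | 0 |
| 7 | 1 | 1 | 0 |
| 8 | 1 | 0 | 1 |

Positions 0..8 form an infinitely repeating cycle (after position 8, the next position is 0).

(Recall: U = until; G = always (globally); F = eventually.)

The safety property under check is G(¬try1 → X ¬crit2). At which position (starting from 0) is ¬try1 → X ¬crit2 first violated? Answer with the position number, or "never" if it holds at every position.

6

Check ¬try1 → X ¬crit2 at each position in order: 0 ✓, 1 ✓, 2 ✓, 3 ✓, 4 ✓, 5 ✓.
At position 6 the labels are {crit1} and the next position 7 has {crit1, crit2}, so ¬try1 → X ¬crit2 is false there. This is the first violation.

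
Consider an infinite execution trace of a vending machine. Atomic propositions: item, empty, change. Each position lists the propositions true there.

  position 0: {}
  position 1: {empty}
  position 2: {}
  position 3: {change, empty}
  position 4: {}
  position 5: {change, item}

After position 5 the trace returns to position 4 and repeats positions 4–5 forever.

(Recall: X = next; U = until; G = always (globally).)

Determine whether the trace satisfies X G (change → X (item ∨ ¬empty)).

Yes

The position after 0 is 1; G (change → X (item ∨ ¬empty)) is true there.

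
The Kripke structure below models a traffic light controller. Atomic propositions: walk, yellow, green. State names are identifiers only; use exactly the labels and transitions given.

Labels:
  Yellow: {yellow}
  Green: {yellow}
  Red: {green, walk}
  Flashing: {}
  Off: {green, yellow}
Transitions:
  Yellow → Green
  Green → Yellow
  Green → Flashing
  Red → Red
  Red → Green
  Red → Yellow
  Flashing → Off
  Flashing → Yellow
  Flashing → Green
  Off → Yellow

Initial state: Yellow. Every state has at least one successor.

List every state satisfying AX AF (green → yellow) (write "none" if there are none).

{Yellow, Green, Flashing, Off}

States satisfying AF (green → yellow): {Yellow, Green, Flashing, Off}.
States satisfying AX AF (green → yellow): {Yellow, Green, Flashing, Off}.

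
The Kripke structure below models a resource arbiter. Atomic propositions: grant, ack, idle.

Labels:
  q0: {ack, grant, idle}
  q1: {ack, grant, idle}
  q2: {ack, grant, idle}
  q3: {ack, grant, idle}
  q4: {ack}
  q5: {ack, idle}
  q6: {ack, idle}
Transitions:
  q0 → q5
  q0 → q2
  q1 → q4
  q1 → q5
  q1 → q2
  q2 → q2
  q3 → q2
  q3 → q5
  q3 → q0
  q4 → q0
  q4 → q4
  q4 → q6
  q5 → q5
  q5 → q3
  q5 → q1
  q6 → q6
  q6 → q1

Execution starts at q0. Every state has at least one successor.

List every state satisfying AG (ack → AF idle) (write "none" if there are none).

States satisfying ack → AF idle: {q0, q1, q2, q3, q5, q6}.
States satisfying AG (ack → AF idle): {q2}.

{q2}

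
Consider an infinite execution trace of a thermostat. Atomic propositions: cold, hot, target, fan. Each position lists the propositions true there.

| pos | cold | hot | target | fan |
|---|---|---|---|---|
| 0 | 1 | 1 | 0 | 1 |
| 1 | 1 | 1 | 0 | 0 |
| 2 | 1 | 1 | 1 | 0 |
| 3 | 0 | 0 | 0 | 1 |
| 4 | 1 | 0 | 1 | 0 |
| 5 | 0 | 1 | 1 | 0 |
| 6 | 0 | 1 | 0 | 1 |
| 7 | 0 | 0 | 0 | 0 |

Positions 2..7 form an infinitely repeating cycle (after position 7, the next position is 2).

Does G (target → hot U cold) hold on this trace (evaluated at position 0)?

target → hot U cold must hold at every position from 0 onward. It fails at position 5, so G (target → hot U cold) is false.
Positions where target holds: 2, 4, 5.
Check hot U cold at each: 2→ok, 4→ok, 5→fails.

Does not hold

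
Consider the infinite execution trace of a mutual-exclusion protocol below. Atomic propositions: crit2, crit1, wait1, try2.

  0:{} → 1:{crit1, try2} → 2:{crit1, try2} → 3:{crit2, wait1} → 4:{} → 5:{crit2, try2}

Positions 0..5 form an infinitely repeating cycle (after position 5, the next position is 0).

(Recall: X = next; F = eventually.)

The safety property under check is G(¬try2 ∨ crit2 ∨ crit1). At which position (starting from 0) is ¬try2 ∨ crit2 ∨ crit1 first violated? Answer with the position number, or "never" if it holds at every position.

¬try2 ∨ crit2 ∨ crit1 holds at every position 0..5, and those are all the positions the trace ever visits, so the invariant G(¬try2 ∨ crit2 ∨ crit1) is never violated.

never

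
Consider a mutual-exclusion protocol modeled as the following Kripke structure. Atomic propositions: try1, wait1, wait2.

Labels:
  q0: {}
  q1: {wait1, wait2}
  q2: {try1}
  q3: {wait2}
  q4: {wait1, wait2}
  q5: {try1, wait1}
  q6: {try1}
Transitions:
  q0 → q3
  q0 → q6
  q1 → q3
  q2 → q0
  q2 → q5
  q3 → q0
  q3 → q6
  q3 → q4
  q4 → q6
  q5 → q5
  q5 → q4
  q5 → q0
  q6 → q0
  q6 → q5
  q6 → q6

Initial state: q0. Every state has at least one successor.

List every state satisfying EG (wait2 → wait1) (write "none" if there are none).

States satisfying wait2 → wait1: {q0, q1, q2, q4, q5, q6}.
States satisfying EG (wait2 → wait1): {q0, q2, q4, q5, q6}.

{q0, q2, q4, q5, q6}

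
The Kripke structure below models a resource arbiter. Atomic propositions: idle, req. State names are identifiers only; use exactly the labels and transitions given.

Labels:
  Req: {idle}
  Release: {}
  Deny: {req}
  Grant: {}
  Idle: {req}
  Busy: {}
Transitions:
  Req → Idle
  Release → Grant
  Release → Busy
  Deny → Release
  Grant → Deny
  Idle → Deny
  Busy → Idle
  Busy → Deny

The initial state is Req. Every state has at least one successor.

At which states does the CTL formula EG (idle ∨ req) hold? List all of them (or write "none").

none

States satisfying idle ∨ req: {Req, Deny, Idle}.
States satisfying EG (idle ∨ req): ∅.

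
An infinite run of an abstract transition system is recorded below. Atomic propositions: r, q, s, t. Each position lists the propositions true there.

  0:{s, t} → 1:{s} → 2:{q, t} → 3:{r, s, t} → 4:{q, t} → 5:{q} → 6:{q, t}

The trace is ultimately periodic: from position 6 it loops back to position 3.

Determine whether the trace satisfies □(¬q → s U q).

¬q → s U q holds at every position 0..6, and those are all positions ever visited, so □(¬q → s U q) holds.
Positions where ¬q holds: 0, 1, 3.
Check s U q at each: 0→ok, 1→ok, 3→ok.

Satisfied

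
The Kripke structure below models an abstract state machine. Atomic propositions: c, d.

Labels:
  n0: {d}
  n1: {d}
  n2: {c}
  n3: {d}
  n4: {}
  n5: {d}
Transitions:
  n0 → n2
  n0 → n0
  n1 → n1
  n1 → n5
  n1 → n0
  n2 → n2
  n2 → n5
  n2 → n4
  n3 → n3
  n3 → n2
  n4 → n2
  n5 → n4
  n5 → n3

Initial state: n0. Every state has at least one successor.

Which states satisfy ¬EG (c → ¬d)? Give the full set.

States satisfying c → ¬d: {n0, n1, n2, n3, n4, n5}.
States satisfying EG (c → ¬d): {n0, n1, n2, n3, n4, n5}.
States satisfying ¬EG (c → ¬d): ∅.

none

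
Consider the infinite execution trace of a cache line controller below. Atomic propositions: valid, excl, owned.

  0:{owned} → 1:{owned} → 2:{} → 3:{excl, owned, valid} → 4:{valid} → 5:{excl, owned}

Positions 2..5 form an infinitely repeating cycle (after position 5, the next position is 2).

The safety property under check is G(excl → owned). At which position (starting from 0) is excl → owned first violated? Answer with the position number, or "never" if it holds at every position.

never

excl → owned holds at every position 0..5, and those are all the positions the trace ever visits, so the invariant G(excl → owned) is never violated.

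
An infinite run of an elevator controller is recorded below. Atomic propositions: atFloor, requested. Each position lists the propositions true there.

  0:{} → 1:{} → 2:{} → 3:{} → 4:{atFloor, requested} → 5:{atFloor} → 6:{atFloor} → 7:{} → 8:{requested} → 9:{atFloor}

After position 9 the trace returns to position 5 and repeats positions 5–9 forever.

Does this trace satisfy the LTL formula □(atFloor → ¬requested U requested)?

atFloor → ¬requested U requested holds at every position 0..9, and those are all positions ever visited, so □(atFloor → ¬requested U requested) holds.
Positions where atFloor holds: 4, 5, 6, 9.
Check ¬requested U requested at each: 4→ok, 5→ok, 6→ok, 9→ok.

Satisfied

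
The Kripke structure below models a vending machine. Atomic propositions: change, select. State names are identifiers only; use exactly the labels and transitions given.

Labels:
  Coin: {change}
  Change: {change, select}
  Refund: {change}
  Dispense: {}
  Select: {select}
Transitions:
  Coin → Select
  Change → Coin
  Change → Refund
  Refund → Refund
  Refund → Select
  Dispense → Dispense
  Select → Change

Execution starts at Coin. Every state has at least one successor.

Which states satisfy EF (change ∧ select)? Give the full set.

States satisfying change ∧ select: {Change}.
States satisfying EF (change ∧ select): {Coin, Change, Refund, Select}.

{Coin, Change, Refund, Select}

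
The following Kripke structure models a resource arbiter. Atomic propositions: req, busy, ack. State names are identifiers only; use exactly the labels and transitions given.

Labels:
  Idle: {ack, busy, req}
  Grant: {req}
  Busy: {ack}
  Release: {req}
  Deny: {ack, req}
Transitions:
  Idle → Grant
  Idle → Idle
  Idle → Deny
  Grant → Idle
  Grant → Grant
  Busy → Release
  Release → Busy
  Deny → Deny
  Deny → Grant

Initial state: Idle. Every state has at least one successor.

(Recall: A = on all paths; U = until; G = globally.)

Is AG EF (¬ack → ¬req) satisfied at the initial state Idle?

States satisfying EF (¬ack → ¬req): {Idle, Grant, Busy, Release, Deny}.
States satisfying AG EF (¬ack → ¬req): {Idle, Grant, Busy, Release, Deny}.
Every state reachable from Idle satisfies EF (¬ack → ¬req).
Idle ∈ Sat(AG EF (¬ack → ¬req)).

Satisfied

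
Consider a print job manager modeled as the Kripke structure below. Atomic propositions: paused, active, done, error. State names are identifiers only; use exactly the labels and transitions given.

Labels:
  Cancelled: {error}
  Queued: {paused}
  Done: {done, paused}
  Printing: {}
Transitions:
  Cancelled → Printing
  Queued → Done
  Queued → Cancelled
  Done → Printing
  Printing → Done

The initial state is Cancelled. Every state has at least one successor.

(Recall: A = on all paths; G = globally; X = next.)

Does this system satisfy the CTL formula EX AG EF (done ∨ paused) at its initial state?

Holds

States satisfying AG EF (done ∨ paused): {Cancelled, Queued, Done, Printing}.
States satisfying EX AG EF (done ∨ paused): {Cancelled, Queued, Done, Printing}.
Cancelled ∈ Sat(EX AG EF (done ∨ paused)).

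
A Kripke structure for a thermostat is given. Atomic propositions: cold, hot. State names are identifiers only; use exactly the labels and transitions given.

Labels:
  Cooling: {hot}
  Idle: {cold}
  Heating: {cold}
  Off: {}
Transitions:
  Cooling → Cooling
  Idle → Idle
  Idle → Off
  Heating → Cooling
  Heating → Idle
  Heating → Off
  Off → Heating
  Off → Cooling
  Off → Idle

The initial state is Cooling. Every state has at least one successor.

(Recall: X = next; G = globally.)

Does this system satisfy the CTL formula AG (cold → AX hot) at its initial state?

States satisfying cold → AX hot: {Cooling, Off}.
States satisfying AG (cold → AX hot): {Cooling}.
Every state reachable from Cooling satisfies cold → AX hot.
Cooling ∈ Sat(AG (cold → AX hot)).

Yes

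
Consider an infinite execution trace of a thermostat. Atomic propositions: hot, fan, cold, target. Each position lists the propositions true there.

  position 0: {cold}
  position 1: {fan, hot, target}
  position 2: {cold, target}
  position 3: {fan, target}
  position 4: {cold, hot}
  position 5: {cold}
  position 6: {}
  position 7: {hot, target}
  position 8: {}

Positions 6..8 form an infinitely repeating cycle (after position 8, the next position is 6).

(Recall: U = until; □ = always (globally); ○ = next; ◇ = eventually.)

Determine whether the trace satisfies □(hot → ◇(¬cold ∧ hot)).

hot → ◇(¬cold ∧ hot) holds at every position 0..8, and those are all positions ever visited, so □(hot → ◇(¬cold ∧ hot)) holds.
Positions where hot holds: 1, 4, 7.
Check ◇(¬cold ∧ hot) at each: 1→ok, 4→ok, 7→ok.

Satisfied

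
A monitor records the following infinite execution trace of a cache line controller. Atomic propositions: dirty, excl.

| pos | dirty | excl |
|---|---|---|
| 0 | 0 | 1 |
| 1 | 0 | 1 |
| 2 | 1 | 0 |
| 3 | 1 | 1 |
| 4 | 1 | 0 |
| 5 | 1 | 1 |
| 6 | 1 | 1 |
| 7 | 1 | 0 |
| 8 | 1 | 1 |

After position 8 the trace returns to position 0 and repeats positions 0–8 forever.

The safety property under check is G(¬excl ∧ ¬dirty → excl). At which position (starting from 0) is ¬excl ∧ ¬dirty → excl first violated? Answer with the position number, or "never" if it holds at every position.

¬excl ∧ ¬dirty → excl holds at every position 0..8, and those are all the positions the trace ever visits, so the invariant G(¬excl ∧ ¬dirty → excl) is never violated.

never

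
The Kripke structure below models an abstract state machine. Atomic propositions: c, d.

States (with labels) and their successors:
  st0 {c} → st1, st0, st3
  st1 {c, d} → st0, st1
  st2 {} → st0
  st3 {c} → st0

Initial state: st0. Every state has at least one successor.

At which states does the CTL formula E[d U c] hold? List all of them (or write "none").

{st0, st1, st3}

States satisfying d: {st1}.
States satisfying c: {st0, st1, st3}.
States satisfying E[d U c]: {st0, st1, st3}.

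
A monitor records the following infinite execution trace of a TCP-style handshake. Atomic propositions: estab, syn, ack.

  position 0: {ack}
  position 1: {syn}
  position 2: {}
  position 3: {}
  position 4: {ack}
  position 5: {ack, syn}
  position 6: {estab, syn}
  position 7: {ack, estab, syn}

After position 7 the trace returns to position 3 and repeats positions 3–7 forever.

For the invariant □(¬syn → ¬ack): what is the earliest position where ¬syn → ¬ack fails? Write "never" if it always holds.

At position 0 the labels are {ack}, so ¬syn → ¬ack is false there. This is the first violation.

0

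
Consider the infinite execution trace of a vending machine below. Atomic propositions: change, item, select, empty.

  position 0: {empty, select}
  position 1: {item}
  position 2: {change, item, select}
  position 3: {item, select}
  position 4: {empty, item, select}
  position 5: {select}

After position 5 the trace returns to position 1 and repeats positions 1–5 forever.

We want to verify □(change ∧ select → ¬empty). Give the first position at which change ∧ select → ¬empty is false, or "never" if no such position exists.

change ∧ select → ¬empty holds at every position 0..5, and those are all the positions the trace ever visits, so the invariant □(change ∧ select → ¬empty) is never violated.

never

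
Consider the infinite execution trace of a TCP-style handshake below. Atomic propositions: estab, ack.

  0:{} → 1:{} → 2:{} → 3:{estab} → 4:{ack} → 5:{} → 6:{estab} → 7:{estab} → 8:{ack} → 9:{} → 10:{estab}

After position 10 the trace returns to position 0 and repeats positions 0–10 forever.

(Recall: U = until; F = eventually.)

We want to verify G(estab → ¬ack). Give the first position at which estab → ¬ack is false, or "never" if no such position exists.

estab → ¬ack holds at every position 0..10, and those are all the positions the trace ever visits, so the invariant G(estab → ¬ack) is never violated.

never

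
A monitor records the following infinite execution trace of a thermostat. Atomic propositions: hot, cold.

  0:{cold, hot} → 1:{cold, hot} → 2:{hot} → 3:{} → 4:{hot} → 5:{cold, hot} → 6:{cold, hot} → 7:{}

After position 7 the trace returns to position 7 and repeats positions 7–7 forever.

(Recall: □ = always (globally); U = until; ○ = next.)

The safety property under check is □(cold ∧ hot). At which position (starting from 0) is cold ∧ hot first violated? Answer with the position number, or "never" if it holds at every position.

Check cold ∧ hot at each position in order: 0 ✓, 1 ✓.
At position 2 the labels are {hot}, so cold ∧ hot is false there. This is the first violation.

2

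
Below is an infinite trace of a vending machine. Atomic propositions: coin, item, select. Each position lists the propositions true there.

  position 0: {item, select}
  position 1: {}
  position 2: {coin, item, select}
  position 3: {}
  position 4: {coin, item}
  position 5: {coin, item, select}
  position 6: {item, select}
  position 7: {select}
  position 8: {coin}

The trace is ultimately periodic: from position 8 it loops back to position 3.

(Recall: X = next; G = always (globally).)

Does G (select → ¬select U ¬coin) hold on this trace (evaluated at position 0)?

select → ¬select U ¬coin must hold at every position from 0 onward. It fails at position 2, so G (select → ¬select U ¬coin) is false.
Positions where select holds: 0, 2, 5, 6, 7.
Check ¬select U ¬coin at each: 0→ok, 2→fails, 5→fails, 6→ok, 7→ok.

Violated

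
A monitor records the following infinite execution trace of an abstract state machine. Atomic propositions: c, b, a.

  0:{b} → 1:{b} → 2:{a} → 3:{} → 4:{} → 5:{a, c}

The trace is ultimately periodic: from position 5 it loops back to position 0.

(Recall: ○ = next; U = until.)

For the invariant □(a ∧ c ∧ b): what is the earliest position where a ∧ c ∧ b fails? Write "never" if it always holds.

0

At position 0 the labels are {b}, so a ∧ c ∧ b is false there. This is the first violation.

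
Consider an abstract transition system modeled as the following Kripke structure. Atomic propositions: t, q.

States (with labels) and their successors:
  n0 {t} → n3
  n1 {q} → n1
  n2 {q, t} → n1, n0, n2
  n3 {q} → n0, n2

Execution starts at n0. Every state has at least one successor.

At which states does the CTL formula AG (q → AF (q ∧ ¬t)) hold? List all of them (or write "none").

States satisfying q → AF (q ∧ ¬t): {n0, n1, n3}.
States satisfying AG (q → AF (q ∧ ¬t)): {n1}.

{n1}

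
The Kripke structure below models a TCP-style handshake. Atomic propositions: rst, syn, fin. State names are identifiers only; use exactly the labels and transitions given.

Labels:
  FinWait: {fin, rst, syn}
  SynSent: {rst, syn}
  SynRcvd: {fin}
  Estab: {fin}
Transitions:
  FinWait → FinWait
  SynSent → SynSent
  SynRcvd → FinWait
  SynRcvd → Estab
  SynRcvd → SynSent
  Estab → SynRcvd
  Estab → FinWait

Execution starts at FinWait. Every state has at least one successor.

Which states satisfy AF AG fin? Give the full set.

States satisfying AG fin: {FinWait}.
States satisfying AF AG fin: {FinWait}.

{FinWait}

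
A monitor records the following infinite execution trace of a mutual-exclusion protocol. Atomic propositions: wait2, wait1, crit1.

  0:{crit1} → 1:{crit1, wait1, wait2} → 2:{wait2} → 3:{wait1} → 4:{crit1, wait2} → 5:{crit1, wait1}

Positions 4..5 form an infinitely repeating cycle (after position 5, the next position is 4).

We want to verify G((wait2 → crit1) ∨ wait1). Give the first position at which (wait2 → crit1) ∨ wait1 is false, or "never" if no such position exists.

Check (wait2 → crit1) ∨ wait1 at each position in order: 0 ✓, 1 ✓.
At position 2 the labels are {wait2}, so (wait2 → crit1) ∨ wait1 is false there. This is the first violation.

2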